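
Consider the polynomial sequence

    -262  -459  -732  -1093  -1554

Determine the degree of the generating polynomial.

Δ: -197, -273, -361, -461
Δ²: -76, -88, -100
Δ³: -12, -12
The third differences are constant, so the polynomial has degree 3.

3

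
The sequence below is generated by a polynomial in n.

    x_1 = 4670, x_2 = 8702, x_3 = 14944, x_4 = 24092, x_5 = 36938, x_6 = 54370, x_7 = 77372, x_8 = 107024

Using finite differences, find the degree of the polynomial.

4

First differences: 4032, 6242, 9148, 12846, 17432, 23002, 29652
Second differences: 2210, 2906, 3698, 4586, 5570, 6650
Third differences: 696, 792, 888, 984, 1080
Fourth differences: 96, 96, 96, 96
The fourth differences are constant, so the polynomial has degree 4.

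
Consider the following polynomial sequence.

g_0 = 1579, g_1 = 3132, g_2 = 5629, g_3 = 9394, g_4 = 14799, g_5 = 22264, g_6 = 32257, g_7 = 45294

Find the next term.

61939

Δ: 1553, 2497, 3765, 5405, 7465, 9993, 13037
Δ²: 944, 1268, 1640, 2060, 2528, 3044
Δ³: 324, 372, 420, 468, 516
Δ⁴: 48, 48, 48, 48
Constant fourth difference = 48, so extend:
516 + 48 = 564;  3044 + 564 = 3608;  13037 + 3608 = 16645;  45294 + 16645 = 61939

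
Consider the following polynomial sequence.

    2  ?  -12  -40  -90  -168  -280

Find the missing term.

Using the last 5 terms:
D1: -28, -50, -78, -112
D2: -22, -28, -34
D3: -6, -6
Constant third difference = -6.
Extend backward: -22 + 6 = -16;  -28 + 16 = -12;  -12 + 12 = 0

0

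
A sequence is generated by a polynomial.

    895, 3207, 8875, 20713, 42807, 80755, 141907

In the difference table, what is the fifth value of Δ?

First differences: 2312, 5668, 11838, 22094, 37948, 61152
Second differences: 3356, 6170, 10256, 15854, 23204
Third differences: 2814, 4086, 5598, 7350
Fourth differences: 1272, 1512, 1752
Fifth differences: 240, 240

37948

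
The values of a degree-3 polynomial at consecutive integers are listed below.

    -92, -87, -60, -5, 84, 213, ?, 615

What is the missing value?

Using the first 6 terms:
Δ: 5  27  55  89  129
Δ²: 22  28  34  40
Δ³: 6  6  6
Constant third difference = 6.
Extend forward: 40 + 6 = 46;  129 + 46 = 175;  213 + 175 = 388

388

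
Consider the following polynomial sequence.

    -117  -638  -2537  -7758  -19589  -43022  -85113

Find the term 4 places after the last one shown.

-673577

First differences: -521 , -1899 , -5221 , -11831 , -23433 , -42091
Second differences: -1378 , -3322 , -6610 , -11602 , -18658
Third differences: -1944 , -3288 , -4992 , -7056
Fourth differences: -1344 , -1704 , -2064
Fifth differences: -360 , -360
Fifth differences constant at -360.
-2064 − 360 = -2424;  -7056 − 2424 = -9480;  -18658 − 9480 = -28138;  -42091 − 28138 = -70229;  -85113 − 70229 = -155342
-2424 − 360 = -2784;  -9480 − 2784 = -12264;  -28138 − 12264 = -40402;  -70229 − 40402 = -110631;  -155342 − 110631 = -265973
-2784 − 360 = -3144;  -12264 − 3144 = -15408;  -40402 − 15408 = -55810;  -110631 − 55810 = -166441;  -265973 − 166441 = -432414
-3144 − 360 = -3504;  -15408 − 3504 = -18912;  -55810 − 18912 = -74722;  -166441 − 74722 = -241163;  -432414 − 241163 = -673577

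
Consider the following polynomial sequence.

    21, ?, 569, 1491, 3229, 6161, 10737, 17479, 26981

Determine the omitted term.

157

Using the last 7 terms:
Δ: 922, 1738, 2932, 4576, 6742, 9502
Δ²: 816, 1194, 1644, 2166, 2760
Δ³: 378, 450, 522, 594
Δ⁴: 72, 72, 72
Constant fourth difference = 72.
Extend backward: 378 − 72 = 306;  816 − 306 = 510;  922 − 510 = 412;  569 − 412 = 157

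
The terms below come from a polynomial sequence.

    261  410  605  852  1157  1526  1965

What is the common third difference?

Δ: 149, 195, 247, 305, 369, 439
Δ²: 46, 52, 58, 64, 70
Δ³: 6, 6, 6, 6

6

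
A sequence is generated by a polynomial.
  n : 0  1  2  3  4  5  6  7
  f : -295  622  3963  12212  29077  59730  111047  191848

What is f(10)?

First differences: 917 , 3341 , 8249 , 16865 , 30653 , 51317 , 80801
Second differences: 2424 , 4908 , 8616 , 13788 , 20664 , 29484
Third differences: 2484 , 3708 , 5172 , 6876 , 8820
Fourth differences: 1224 , 1464 , 1704 , 1944
Fifth differences: 240 , 240 , 240
Fifth differences constant at 240.
1944 + 240 = 2184;  8820 + 2184 = 11004;  29484 + 11004 = 40488;  80801 + 40488 = 121289;  191848 + 121289 = 313137
2184 + 240 = 2424;  11004 + 2424 = 13428;  40488 + 13428 = 53916;  121289 + 53916 = 175205;  313137 + 175205 = 488342
2424 + 240 = 2664;  13428 + 2664 = 16092;  53916 + 16092 = 70008;  175205 + 70008 = 245213;  488342 + 245213 = 733555

733555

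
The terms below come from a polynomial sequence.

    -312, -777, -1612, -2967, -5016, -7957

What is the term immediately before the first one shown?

-91

Δ: -465, -835, -1355, -2049, -2941
Δ²: -370, -520, -694, -892
Δ³: -150, -174, -198
Δ⁴: -24, -24
The fourth differences are constant at -24.
Work back: -150 + 24 = -126;  -370 + 126 = -244;  -465 + 244 = -221;  -312 + 221 = -91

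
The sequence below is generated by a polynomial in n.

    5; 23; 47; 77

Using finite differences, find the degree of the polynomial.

2

First differences: 18, 24, 30
Second differences: 6, 6
The second differences are constant, so the polynomial has degree 2.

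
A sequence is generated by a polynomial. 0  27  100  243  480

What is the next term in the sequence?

27 , 73 , 143 , 237
46 , 70 , 94
24 , 24
Constant third difference = 24, so extend:
94 + 24 = 118;  237 + 118 = 355;  480 + 355 = 835

835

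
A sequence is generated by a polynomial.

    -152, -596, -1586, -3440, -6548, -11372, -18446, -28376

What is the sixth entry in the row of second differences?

-2856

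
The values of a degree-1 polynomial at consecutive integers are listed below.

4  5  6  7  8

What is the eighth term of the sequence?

11

1, 1, 1, 1
First differences constant at 1.
8 + 1 = 9
9 + 1 = 10
10 + 1 = 11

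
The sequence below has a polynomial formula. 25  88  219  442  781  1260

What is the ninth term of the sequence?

3777

D1: 63  131  223  339  479
D2: 68  92  116  140
D3: 24  24  24
Constant third difference = 24, so extend:
140 + 24 = 164;  479 + 164 = 643;  1260 + 643 = 1903
164 + 24 = 188;  643 + 188 = 831;  1903 + 831 = 2734
188 + 24 = 212;  831 + 212 = 1043;  2734 + 1043 = 3777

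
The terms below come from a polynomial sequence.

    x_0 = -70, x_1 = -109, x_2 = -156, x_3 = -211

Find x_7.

-511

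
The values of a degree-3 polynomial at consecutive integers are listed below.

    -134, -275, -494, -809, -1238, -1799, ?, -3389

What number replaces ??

Using the first 6 terms:
D1: -141  -219  -315  -429  -561
D2: -78  -96  -114  -132
D3: -18  -18  -18
Constant third difference = -18.
Extend forward: -132 − 18 = -150;  -561 − 150 = -711;  -1799 − 711 = -2510

-2510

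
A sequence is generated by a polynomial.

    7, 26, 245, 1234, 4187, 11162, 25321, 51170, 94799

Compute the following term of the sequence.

D1: 19 , 219 , 989 , 2953 , 6975 , 14159 , 25849 , 43629
D2: 200 , 770 , 1964 , 4022 , 7184 , 11690 , 17780
D3: 570 , 1194 , 2058 , 3162 , 4506 , 6090
D4: 624 , 864 , 1104 , 1344 , 1584
D5: 240 , 240 , 240 , 240
Fifth differences constant at 240.
1584 + 240 = 1824;  6090 + 1824 = 7914;  17780 + 7914 = 25694;  43629 + 25694 = 69323;  94799 + 69323 = 164122

164122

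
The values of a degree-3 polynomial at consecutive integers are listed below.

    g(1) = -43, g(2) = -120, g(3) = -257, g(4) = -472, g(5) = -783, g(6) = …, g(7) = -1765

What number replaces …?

-1208

Using the first 5 terms:
-77  -137  -215  -311
-60  -78  -96
-18  -18
Constant third difference = -18.
Extend forward: -96 − 18 = -114;  -311 − 114 = -425;  -783 − 425 = -1208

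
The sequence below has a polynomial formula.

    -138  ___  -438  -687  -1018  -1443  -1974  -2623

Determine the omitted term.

Using the last 6 terms:
-249  -331  -425  -531  -649
-82  -94  -106  -118
-12  -12  -12
Constant third difference = -12.
Extend backward: -82 + 12 = -70;  -249 + 70 = -179;  -438 + 179 = -259

-259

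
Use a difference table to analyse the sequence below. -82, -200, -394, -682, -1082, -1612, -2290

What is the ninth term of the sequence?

-4162

-118 , -194 , -288 , -400 , -530 , -678
-76 , -94 , -112 , -130 , -148
-18 , -18 , -18 , -18
Constant third difference = -18, so extend:
-148 − 18 = -166;  -678 − 166 = -844;  -2290 − 844 = -3134
-166 − 18 = -184;  -844 − 184 = -1028;  -3134 − 1028 = -4162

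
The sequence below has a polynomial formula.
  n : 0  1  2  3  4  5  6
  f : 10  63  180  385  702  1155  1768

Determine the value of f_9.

4807

First differences: 53 , 117 , 205 , 317 , 453 , 613
Second differences: 64 , 88 , 112 , 136 , 160
Third differences: 24 , 24 , 24 , 24
Third differences constant at 24.
160 + 24 = 184;  613 + 184 = 797;  1768 + 797 = 2565
184 + 24 = 208;  797 + 208 = 1005;  2565 + 1005 = 3570
208 + 24 = 232;  1005 + 232 = 1237;  3570 + 1237 = 4807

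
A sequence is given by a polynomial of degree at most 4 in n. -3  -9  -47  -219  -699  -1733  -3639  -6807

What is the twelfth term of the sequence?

-6, -38, -172, -480, -1034, -1906, -3168
-32, -134, -308, -554, -872, -1262
-102, -174, -246, -318, -390
-72, -72, -72, -72
Constant fourth difference = -72, so extend:
-390 − 72 = -462;  -1262 − 462 = -1724;  -3168 − 1724 = -4892;  -6807 − 4892 = -11699
-462 − 72 = -534;  -1724 − 534 = -2258;  -4892 − 2258 = -7150;  -11699 − 7150 = -18849
-534 − 72 = -606;  -2258 − 606 = -2864;  -7150 − 2864 = -10014;  -18849 − 10014 = -28863
-606 − 72 = -678;  -2864 − 678 = -3542;  -10014 − 3542 = -13556;  -28863 − 13556 = -42419

-42419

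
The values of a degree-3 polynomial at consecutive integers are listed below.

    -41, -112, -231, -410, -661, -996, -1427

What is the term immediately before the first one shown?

-6

D1: -71  -119  -179  -251  -335  -431
D2: -48  -60  -72  -84  -96
D3: -12  -12  -12  -12
The third differences are constant at -12.
Work back: -48 + 12 = -36;  -71 + 36 = -35;  -41 + 35 = -6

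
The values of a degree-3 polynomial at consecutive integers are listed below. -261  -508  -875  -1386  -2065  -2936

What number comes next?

-4023

First differences: -247  -367  -511  -679  -871
Second differences: -120  -144  -168  -192
Third differences: -24  -24  -24
Third differences constant at -24.
-192 − 24 = -216;  -871 − 216 = -1087;  -2936 − 1087 = -4023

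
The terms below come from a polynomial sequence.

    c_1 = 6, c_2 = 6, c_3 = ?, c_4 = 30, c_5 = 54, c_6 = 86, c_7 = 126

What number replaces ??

14

Using the last 4 terms:
Δ: 24  32  40
Δ²: 8  8
Constant second difference = 8.
Extend backward: 24 − 8 = 16;  30 − 16 = 14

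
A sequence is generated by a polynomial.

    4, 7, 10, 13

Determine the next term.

16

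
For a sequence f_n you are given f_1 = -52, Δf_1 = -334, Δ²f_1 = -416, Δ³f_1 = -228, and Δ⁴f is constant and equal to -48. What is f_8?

Build the table forward from the leading diagonal:
Δ⁴: -48  -48  -48  -48  -48  -48  -48  -48
Δ³: -228  -276  -324  -372  -420  -468  -516  -564
Δ²: -416  -644  -920  -1244  -1616  -2036  -2504  -3020
Δ: -334  -750  -1394  -2314  -3558  -5174  -7210  -9714
f: -52  -386  -1136  -2530  -4844  -8402  -13576  -20786

-20786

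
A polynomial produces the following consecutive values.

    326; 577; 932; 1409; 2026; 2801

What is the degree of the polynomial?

First differences: 251, 355, 477, 617, 775
Second differences: 104, 122, 140, 158
Third differences: 18, 18, 18
The third differences are constant, so the polynomial has degree 3.

3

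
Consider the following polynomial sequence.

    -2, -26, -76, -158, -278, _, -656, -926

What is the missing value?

Using the first 5 terms:
D1: -24  -50  -82  -120
D2: -26  -32  -38
D3: -6  -6
Constant third difference = -6.
Extend forward: -38 − 6 = -44;  -120 − 44 = -164;  -278 − 164 = -442

-442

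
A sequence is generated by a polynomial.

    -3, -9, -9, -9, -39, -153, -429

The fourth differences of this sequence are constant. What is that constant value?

-24

First differences: -6, 0, 0, -30, -114, -276
Second differences: 6, 0, -30, -84, -162
Third differences: -6, -30, -54, -78
Fourth differences: -24, -24, -24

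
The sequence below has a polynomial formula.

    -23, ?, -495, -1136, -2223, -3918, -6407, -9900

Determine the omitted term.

-162

Using the last 6 terms:
D1: -641, -1087, -1695, -2489, -3493
D2: -446, -608, -794, -1004
D3: -162, -186, -210
D4: -24, -24
Constant fourth difference = -24.
Extend backward: -162 + 24 = -138;  -446 + 138 = -308;  -641 + 308 = -333;  -495 + 333 = -162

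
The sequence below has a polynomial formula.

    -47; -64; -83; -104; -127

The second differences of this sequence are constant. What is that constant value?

-2

First differences: -17, -19, -21, -23
Second differences: -2, -2, -2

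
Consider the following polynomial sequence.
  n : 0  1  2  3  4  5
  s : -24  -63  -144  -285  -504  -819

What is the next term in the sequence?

-1248

First differences: -39, -81, -141, -219, -315
Second differences: -42, -60, -78, -96
Third differences: -18, -18, -18
Constant third difference = -18, so extend:
-96 − 18 = -114;  -315 − 114 = -429;  -819 − 429 = -1248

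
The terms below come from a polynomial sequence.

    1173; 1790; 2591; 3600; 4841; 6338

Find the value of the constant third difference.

Δ: 617, 801, 1009, 1241, 1497
Δ²: 184, 208, 232, 256
Δ³: 24, 24, 24

24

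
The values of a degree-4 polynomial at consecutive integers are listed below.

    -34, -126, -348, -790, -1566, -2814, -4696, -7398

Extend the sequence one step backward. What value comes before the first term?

-6

D1: -92  -222  -442  -776  -1248  -1882  -2702
D2: -130  -220  -334  -472  -634  -820
D3: -90  -114  -138  -162  -186
D4: -24  -24  -24  -24
The fourth differences are constant at -24.
Work back: -90 + 24 = -66;  -130 + 66 = -64;  -92 + 64 = -28;  -34 + 28 = -6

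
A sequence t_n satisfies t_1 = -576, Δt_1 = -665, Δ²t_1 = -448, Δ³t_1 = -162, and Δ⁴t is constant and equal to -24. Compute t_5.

-6596

Build the table forward from the leading diagonal:
Fourth differences: -24, -24, -24, -24, -24
Third differences: -162, -186, -210, -234, -258
Second differences: -448, -610, -796, -1006, -1240
First differences: -665, -1113, -1723, -2519, -3525
t: -576, -1241, -2354, -4077, -6596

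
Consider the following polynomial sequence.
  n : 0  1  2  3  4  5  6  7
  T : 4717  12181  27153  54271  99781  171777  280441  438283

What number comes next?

660381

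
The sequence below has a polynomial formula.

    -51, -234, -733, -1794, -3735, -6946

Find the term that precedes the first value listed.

D1: -183, -499, -1061, -1941, -3211
D2: -316, -562, -880, -1270
D3: -246, -318, -390
D4: -72, -72
The fourth differences are constant at -72.
Work back: -246 + 72 = -174;  -316 + 174 = -142;  -183 + 142 = -41;  -51 + 41 = -10

-10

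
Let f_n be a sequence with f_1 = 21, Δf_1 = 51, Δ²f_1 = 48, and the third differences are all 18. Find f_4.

Build the table forward from the leading diagonal:
Third differences: 18  18  18  18
Second differences: 48  66  84  102
First differences: 51  99  165  249
f: 21  72  171  336

336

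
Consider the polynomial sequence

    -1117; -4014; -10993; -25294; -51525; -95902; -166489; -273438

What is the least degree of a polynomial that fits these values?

5

First differences: -2897, -6979, -14301, -26231, -44377, -70587, -106949
Second differences: -4082, -7322, -11930, -18146, -26210, -36362
Third differences: -3240, -4608, -6216, -8064, -10152
Fourth differences: -1368, -1608, -1848, -2088
Fifth differences: -240, -240, -240
The fifth differences are constant, so the polynomial has degree 5.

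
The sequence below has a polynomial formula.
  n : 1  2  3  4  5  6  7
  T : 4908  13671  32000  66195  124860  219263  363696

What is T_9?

D1: 8763, 18329, 34195, 58665, 94403, 144433
D2: 9566, 15866, 24470, 35738, 50030
D3: 6300, 8604, 11268, 14292
D4: 2304, 2664, 3024
D5: 360, 360
Fifth differences constant at 360.
3024 + 360 = 3384;  14292 + 3384 = 17676;  50030 + 17676 = 67706;  144433 + 67706 = 212139;  363696 + 212139 = 575835
3384 + 360 = 3744;  17676 + 3744 = 21420;  67706 + 21420 = 89126;  212139 + 89126 = 301265;  575835 + 301265 = 877100

877100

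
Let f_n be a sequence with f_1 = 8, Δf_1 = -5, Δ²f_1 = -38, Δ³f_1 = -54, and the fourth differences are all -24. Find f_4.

Build the table forward from the leading diagonal:
Δ⁴: -24  -24  -24  -24
Δ³: -54  -78  -102  -126
Δ²: -38  -92  -170  -272
Δ: -5  -43  -135  -305
f: 8  3  -40  -175

-175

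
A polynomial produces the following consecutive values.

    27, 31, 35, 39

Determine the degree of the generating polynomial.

1

D1: 4, 4, 4
The first differences are constant, so the polynomial has degree 1.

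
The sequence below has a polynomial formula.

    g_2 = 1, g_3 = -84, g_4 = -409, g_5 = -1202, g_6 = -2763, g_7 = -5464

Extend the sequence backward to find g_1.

2

D1: -85  -325  -793  -1561  -2701
D2: -240  -468  -768  -1140
D3: -228  -300  -372
D4: -72  -72
The fourth differences are constant at -72.
Work back: -228 + 72 = -156;  -240 + 156 = -84;  -85 + 84 = -1;  1 + 1 = 2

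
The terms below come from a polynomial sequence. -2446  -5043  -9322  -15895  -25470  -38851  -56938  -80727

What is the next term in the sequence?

Δ: -2597 , -4279 , -6573 , -9575 , -13381 , -18087 , -23789
Δ²: -1682 , -2294 , -3002 , -3806 , -4706 , -5702
Δ³: -612 , -708 , -804 , -900 , -996
Δ⁴: -96 , -96 , -96 , -96
The fourth differences are constant (-96).
-996 − 96 = -1092;  -5702 − 1092 = -6794;  -23789 − 6794 = -30583;  -80727 − 30583 = -111310

-111310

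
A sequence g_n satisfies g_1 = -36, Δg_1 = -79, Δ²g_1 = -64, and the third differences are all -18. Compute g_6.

-1251

Build the table forward from the leading diagonal:
D3: -18, -18, -18, -18, -18, -18
D2: -64, -82, -100, -118, -136, -154
D1: -79, -143, -225, -325, -443, -579
g: -36, -115, -258, -483, -808, -1251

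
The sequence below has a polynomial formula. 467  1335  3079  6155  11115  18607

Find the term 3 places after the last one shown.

Δ: 868 , 1744 , 3076 , 4960 , 7492
Δ²: 876 , 1332 , 1884 , 2532
Δ³: 456 , 552 , 648
Δ⁴: 96 , 96
The fourth differences are constant (96).
648 + 96 = 744;  2532 + 744 = 3276;  7492 + 3276 = 10768;  18607 + 10768 = 29375
744 + 96 = 840;  3276 + 840 = 4116;  10768 + 4116 = 14884;  29375 + 14884 = 44259
840 + 96 = 936;  4116 + 936 = 5052;  14884 + 5052 = 19936;  44259 + 19936 = 64195

64195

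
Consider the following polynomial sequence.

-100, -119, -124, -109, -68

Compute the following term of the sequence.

5

Δ: -19, -5, 15, 41
Δ²: 14, 20, 26
Δ³: 6, 6
Third differences constant at 6.
26 + 6 = 32;  41 + 32 = 73;  -68 + 73 = 5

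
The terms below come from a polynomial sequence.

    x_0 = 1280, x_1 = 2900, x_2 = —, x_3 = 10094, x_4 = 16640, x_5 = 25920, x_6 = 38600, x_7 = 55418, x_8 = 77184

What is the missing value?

5688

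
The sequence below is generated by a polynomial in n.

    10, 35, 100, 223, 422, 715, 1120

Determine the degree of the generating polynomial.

3

Δ: 25, 65, 123, 199, 293, 405
Δ²: 40, 58, 76, 94, 112
Δ³: 18, 18, 18, 18
The third differences are constant, so the polynomial has degree 3.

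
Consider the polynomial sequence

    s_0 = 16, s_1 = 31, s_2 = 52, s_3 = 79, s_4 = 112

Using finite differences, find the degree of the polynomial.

D1: 15, 21, 27, 33
D2: 6, 6, 6
The second differences are constant, so the polynomial has degree 2.

2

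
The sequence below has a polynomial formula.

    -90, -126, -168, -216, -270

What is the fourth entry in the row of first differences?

-54

First differences: -36, -42, -48, -54
Second differences: -6, -6, -6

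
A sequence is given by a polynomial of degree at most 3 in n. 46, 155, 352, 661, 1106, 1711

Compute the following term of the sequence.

Δ: 109 , 197 , 309 , 445 , 605
Δ²: 88 , 112 , 136 , 160
Δ³: 24 , 24 , 24
Constant third difference = 24, so extend:
160 + 24 = 184;  605 + 184 = 789;  1711 + 789 = 2500

2500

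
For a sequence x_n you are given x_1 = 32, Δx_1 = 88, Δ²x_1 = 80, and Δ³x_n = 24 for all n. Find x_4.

560

Build the table forward from the leading diagonal:
D3: 24, 24, 24, 24
D2: 80, 104, 128, 152
D1: 88, 168, 272, 400
x: 32, 120, 288, 560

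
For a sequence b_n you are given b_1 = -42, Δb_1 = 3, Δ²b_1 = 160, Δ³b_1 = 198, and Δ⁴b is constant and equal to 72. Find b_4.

645

Build the table forward from the leading diagonal:
Fourth differences: 72  72  72  72
Third differences: 198  270  342  414
Second differences: 160  358  628  970
First differences: 3  163  521  1149
b: -42  -39  124  645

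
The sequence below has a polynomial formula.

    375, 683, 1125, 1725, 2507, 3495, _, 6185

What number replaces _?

Using the first 6 terms:
308, 442, 600, 782, 988
134, 158, 182, 206
24, 24, 24
Constant third difference = 24.
Extend forward: 206 + 24 = 230;  988 + 230 = 1218;  3495 + 1218 = 4713

4713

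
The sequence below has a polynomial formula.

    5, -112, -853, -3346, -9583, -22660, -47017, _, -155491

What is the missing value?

-88678

Using the first 7 terms:
First differences: -117, -741, -2493, -6237, -13077, -24357
Second differences: -624, -1752, -3744, -6840, -11280
Third differences: -1128, -1992, -3096, -4440
Fourth differences: -864, -1104, -1344
Fifth differences: -240, -240
Constant fifth difference = -240.
Extend forward: -1344 − 240 = -1584;  -4440 − 1584 = -6024;  -11280 − 6024 = -17304;  -24357 − 17304 = -41661;  -47017 − 41661 = -88678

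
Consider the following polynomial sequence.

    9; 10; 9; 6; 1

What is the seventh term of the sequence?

1, -1, -3, -5
-2, -2, -2
Constant second difference = -2, so extend:
-5 − 2 = -7;  1 − 7 = -6
-7 − 2 = -9;  -6 − 9 = -15

-15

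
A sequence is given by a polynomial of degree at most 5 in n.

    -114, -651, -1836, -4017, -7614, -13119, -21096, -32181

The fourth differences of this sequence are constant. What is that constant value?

First differences: -537, -1185, -2181, -3597, -5505, -7977, -11085
Second differences: -648, -996, -1416, -1908, -2472, -3108
Third differences: -348, -420, -492, -564, -636
Fourth differences: -72, -72, -72, -72

-72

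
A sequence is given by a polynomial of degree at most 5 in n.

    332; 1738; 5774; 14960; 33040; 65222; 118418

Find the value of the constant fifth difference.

240

Δ: 1406, 4036, 9186, 18080, 32182, 53196
Δ²: 2630, 5150, 8894, 14102, 21014
Δ³: 2520, 3744, 5208, 6912
Δ⁴: 1224, 1464, 1704
Δ⁵: 240, 240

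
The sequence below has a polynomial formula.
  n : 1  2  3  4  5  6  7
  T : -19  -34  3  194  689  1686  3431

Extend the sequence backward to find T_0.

-6

D1: -15  37  191  495  997  1745
D2: 52  154  304  502  748
D3: 102  150  198  246
D4: 48  48  48
The fourth differences are constant at 48.
Work back: 102 − 48 = 54;  52 − 54 = -2;  -15 + 2 = -13;  -19 + 13 = -6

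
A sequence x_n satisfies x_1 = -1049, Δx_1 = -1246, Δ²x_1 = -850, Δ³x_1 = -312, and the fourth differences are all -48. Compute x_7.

Build the table forward from the leading diagonal:
Δ⁴: -48, -48, -48, -48, -48, -48, -48
Δ³: -312, -360, -408, -456, -504, -552, -600
Δ²: -850, -1162, -1522, -1930, -2386, -2890, -3442
Δ: -1246, -2096, -3258, -4780, -6710, -9096, -11986
x: -1049, -2295, -4391, -7649, -12429, -19139, -28235

-28235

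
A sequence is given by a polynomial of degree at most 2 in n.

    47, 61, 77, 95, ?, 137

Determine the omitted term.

115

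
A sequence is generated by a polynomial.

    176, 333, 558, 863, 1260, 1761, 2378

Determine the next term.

3123

D1: 157 , 225 , 305 , 397 , 501 , 617
D2: 68 , 80 , 92 , 104 , 116
D3: 12 , 12 , 12 , 12
Third differences constant at 12.
116 + 12 = 128;  617 + 128 = 745;  2378 + 745 = 3123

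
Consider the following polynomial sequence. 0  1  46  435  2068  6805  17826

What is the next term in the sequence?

39991

Δ: 1, 45, 389, 1633, 4737, 11021
Δ²: 44, 344, 1244, 3104, 6284
Δ³: 300, 900, 1860, 3180
Δ⁴: 600, 960, 1320
Δ⁵: 360, 360
Fifth differences constant at 360.
1320 + 360 = 1680;  3180 + 1680 = 4860;  6284 + 4860 = 11144;  11021 + 11144 = 22165;  17826 + 22165 = 39991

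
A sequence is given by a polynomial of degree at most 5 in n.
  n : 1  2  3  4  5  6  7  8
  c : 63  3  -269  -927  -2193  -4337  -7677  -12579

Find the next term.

-19457

Δ: -60, -272, -658, -1266, -2144, -3340, -4902
Δ²: -212, -386, -608, -878, -1196, -1562
Δ³: -174, -222, -270, -318, -366
Δ⁴: -48, -48, -48, -48
Constant fourth difference = -48, so extend:
-366 − 48 = -414;  -1562 − 414 = -1976;  -4902 − 1976 = -6878;  -12579 − 6878 = -19457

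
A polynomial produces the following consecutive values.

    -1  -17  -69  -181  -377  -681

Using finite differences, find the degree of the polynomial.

3

Δ: -16, -52, -112, -196, -304
Δ²: -36, -60, -84, -108
Δ³: -24, -24, -24
The third differences are constant, so the polynomial has degree 3.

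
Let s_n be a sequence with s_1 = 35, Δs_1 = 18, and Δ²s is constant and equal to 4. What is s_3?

Build the table forward from the leading diagonal:
D2: 4  4  4
D1: 18  22  26
s: 35  53  75

75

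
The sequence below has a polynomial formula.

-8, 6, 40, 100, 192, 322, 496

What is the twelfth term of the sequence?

First differences: 14 , 34 , 60 , 92 , 130 , 174
Second differences: 20 , 26 , 32 , 38 , 44
Third differences: 6 , 6 , 6 , 6
Third differences constant at 6.
44 + 6 = 50;  174 + 50 = 224;  496 + 224 = 720
50 + 6 = 56;  224 + 56 = 280;  720 + 280 = 1000
56 + 6 = 62;  280 + 62 = 342;  1000 + 342 = 1342
62 + 6 = 68;  342 + 68 = 410;  1342 + 410 = 1752
68 + 6 = 74;  410 + 74 = 484;  1752 + 484 = 2236

2236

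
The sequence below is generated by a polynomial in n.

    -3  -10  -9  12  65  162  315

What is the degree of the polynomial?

3

First differences: -7, 1, 21, 53, 97, 153
Second differences: 8, 20, 32, 44, 56
Third differences: 12, 12, 12, 12
The third differences are constant, so the polynomial has degree 3.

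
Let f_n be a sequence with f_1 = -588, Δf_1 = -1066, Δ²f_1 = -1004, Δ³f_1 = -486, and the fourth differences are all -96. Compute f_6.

-21298

Build the table forward from the leading diagonal:
Δ⁴: -96, -96, -96, -96, -96, -96
Δ³: -486, -582, -678, -774, -870, -966
Δ²: -1004, -1490, -2072, -2750, -3524, -4394
Δ: -1066, -2070, -3560, -5632, -8382, -11906
f: -588, -1654, -3724, -7284, -12916, -21298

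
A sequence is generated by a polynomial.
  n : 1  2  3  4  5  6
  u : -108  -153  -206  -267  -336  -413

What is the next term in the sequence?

D1: -45 , -53 , -61 , -69 , -77
D2: -8 , -8 , -8 , -8
The second differences are constant (-8).
-77 − 8 = -85;  -413 − 85 = -498

-498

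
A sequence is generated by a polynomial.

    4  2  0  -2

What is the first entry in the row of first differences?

-2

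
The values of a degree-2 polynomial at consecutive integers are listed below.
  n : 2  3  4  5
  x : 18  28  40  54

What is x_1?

10

D1: 10, 12, 14
D2: 2, 2
The second differences are constant at 2.
Work back: 10 − 2 = 8;  18 − 8 = 10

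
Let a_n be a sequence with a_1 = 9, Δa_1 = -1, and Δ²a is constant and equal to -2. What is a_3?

5

Build the table forward from the leading diagonal:
D2: -2, -2, -2
D1: -1, -3, -5
a: 9, 8, 5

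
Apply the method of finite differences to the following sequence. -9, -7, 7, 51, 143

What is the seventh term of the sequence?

543

2 , 14 , 44 , 92
12 , 30 , 48
18 , 18
The third differences are constant (18).
48 + 18 = 66;  92 + 66 = 158;  143 + 158 = 301
66 + 18 = 84;  158 + 84 = 242;  301 + 242 = 543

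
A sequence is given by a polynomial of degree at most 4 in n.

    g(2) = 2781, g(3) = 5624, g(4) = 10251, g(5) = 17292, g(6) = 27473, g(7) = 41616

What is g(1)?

Δ: 2843, 4627, 7041, 10181, 14143
Δ²: 1784, 2414, 3140, 3962
Δ³: 630, 726, 822
Δ⁴: 96, 96
The fourth differences are constant at 96.
Work back: 630 − 96 = 534;  1784 − 534 = 1250;  2843 − 1250 = 1593;  2781 − 1593 = 1188

1188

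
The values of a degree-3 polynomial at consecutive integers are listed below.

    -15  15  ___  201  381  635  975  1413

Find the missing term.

83

Using the last 5 terms:
First differences: 180  254  340  438
Second differences: 74  86  98
Third differences: 12  12
Constant third difference = 12.
Extend backward: 74 − 12 = 62;  180 − 62 = 118;  201 − 118 = 83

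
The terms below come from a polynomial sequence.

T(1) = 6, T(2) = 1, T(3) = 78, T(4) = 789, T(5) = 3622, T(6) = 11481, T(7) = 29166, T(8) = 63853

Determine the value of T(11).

387406

Δ: -5  77  711  2833  7859  17685  34687
Δ²: 82  634  2122  5026  9826  17002
Δ³: 552  1488  2904  4800  7176
Δ⁴: 936  1416  1896  2376
Δ⁵: 480  480  480
The fifth differences are constant (480).
2376 + 480 = 2856;  7176 + 2856 = 10032;  17002 + 10032 = 27034;  34687 + 27034 = 61721;  63853 + 61721 = 125574
2856 + 480 = 3336;  10032 + 3336 = 13368;  27034 + 13368 = 40402;  61721 + 40402 = 102123;  125574 + 102123 = 227697
3336 + 480 = 3816;  13368 + 3816 = 17184;  40402 + 17184 = 57586;  102123 + 57586 = 159709;  227697 + 159709 = 387406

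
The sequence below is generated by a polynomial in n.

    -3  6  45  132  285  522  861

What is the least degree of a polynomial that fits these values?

3

D1: 9, 39, 87, 153, 237, 339
D2: 30, 48, 66, 84, 102
D3: 18, 18, 18, 18
The third differences are constant, so the polynomial has degree 3.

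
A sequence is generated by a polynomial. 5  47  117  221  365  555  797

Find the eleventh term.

42, 70, 104, 144, 190, 242
28, 34, 40, 46, 52
6, 6, 6, 6
Third differences constant at 6.
52 + 6 = 58;  242 + 58 = 300;  797 + 300 = 1097
58 + 6 = 64;  300 + 64 = 364;  1097 + 364 = 1461
64 + 6 = 70;  364 + 70 = 434;  1461 + 434 = 1895
70 + 6 = 76;  434 + 76 = 510;  1895 + 510 = 2405

2405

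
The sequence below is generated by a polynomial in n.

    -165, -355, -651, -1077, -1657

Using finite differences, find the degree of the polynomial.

D1: -190, -296, -426, -580
D2: -106, -130, -154
D3: -24, -24
The third differences are constant, so the polynomial has degree 3.

3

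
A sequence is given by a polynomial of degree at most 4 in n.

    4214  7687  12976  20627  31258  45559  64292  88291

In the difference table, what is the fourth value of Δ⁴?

D1: 3473, 5289, 7651, 10631, 14301, 18733, 23999
D2: 1816, 2362, 2980, 3670, 4432, 5266
D3: 546, 618, 690, 762, 834
D4: 72, 72, 72, 72

72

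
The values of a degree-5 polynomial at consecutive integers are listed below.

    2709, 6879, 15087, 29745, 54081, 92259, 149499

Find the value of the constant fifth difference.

D1: 4170, 8208, 14658, 24336, 38178, 57240
D2: 4038, 6450, 9678, 13842, 19062
D3: 2412, 3228, 4164, 5220
D4: 816, 936, 1056
D5: 120, 120

120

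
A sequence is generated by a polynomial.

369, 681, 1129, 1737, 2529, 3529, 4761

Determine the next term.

6249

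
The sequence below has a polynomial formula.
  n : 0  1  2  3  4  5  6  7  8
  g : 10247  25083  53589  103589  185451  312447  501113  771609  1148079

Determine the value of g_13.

D1: 14836 , 28506 , 50000 , 81862 , 126996 , 188666 , 270496 , 376470
D2: 13670 , 21494 , 31862 , 45134 , 61670 , 81830 , 105974
D3: 7824 , 10368 , 13272 , 16536 , 20160 , 24144
D4: 2544 , 2904 , 3264 , 3624 , 3984
D5: 360 , 360 , 360 , 360
Constant fifth difference = 360, so extend:
3984 + 360 = 4344;  24144 + 4344 = 28488;  105974 + 28488 = 134462;  376470 + 134462 = 510932;  1148079 + 510932 = 1659011
4344 + 360 = 4704;  28488 + 4704 = 33192;  134462 + 33192 = 167654;  510932 + 167654 = 678586;  1659011 + 678586 = 2337597
4704 + 360 = 5064;  33192 + 5064 = 38256;  167654 + 38256 = 205910;  678586 + 205910 = 884496;  2337597 + 884496 = 3222093
5064 + 360 = 5424;  38256 + 5424 = 43680;  205910 + 43680 = 249590;  884496 + 249590 = 1134086;  3222093 + 1134086 = 4356179
5424 + 360 = 5784;  43680 + 5784 = 49464;  249590 + 49464 = 299054;  1134086 + 299054 = 1433140;  4356179 + 1433140 = 5789319

5789319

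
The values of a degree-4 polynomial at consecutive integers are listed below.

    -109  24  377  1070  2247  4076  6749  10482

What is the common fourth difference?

D1: 133, 353, 693, 1177, 1829, 2673, 3733
D2: 220, 340, 484, 652, 844, 1060
D3: 120, 144, 168, 192, 216
D4: 24, 24, 24, 24

24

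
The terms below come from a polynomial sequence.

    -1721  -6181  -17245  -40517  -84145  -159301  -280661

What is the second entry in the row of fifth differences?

-480

Δ: -4460, -11064, -23272, -43628, -75156, -121360
Δ²: -6604, -12208, -20356, -31528, -46204
Δ³: -5604, -8148, -11172, -14676
Δ⁴: -2544, -3024, -3504
Δ⁵: -480, -480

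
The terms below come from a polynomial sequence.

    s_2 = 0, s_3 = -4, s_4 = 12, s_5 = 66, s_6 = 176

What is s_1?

6

Δ: -4, 16, 54, 110
Δ²: 20, 38, 56
Δ³: 18, 18
The third differences are constant at 18.
Work back: 20 − 18 = 2;  -4 − 2 = -6;  0 + 6 = 6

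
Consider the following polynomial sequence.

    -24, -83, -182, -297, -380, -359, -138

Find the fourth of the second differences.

104

Δ: -59, -99, -115, -83, 21, 221
Δ²: -40, -16, 32, 104, 200
Δ³: 24, 48, 72, 96
Δ⁴: 24, 24, 24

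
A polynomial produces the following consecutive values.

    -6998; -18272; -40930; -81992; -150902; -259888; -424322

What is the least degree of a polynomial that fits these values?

D1: -11274, -22658, -41062, -68910, -108986, -164434
D2: -11384, -18404, -27848, -40076, -55448
D3: -7020, -9444, -12228, -15372
D4: -2424, -2784, -3144
D5: -360, -360
The fifth differences are constant, so the polynomial has degree 5.

5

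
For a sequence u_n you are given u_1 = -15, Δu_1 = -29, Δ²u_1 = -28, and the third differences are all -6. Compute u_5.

-323

Build the table forward from the leading diagonal:
Third differences: -6  -6  -6  -6  -6
Second differences: -28  -34  -40  -46  -52
First differences: -29  -57  -91  -131  -177
u: -15  -44  -101  -192  -323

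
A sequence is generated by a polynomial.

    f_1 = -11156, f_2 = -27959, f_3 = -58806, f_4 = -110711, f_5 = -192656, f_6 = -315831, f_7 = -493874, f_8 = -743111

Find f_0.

First differences: -16803  -30847  -51905  -81945  -123175  -178043  -249237
Second differences: -14044  -21058  -30040  -41230  -54868  -71194
Third differences: -7014  -8982  -11190  -13638  -16326
Fourth differences: -1968  -2208  -2448  -2688
Fifth differences: -240  -240  -240
The fifth differences are constant at -240.
Work back: -1968 + 240 = -1728;  -7014 + 1728 = -5286;  -14044 + 5286 = -8758;  -16803 + 8758 = -8045;  -11156 + 8045 = -3111

-3111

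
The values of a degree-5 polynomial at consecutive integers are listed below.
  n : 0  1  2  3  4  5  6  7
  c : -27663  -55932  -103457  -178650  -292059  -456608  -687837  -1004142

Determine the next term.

D1: -28269, -47525, -75193, -113409, -164549, -231229, -316305
D2: -19256, -27668, -38216, -51140, -66680, -85076
D3: -8412, -10548, -12924, -15540, -18396
D4: -2136, -2376, -2616, -2856
D5: -240, -240, -240
The fifth differences are constant (-240).
-2856 − 240 = -3096;  -18396 − 3096 = -21492;  -85076 − 21492 = -106568;  -316305 − 106568 = -422873;  -1004142 − 422873 = -1427015

-1427015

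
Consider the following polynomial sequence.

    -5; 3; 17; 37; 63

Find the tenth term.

283

8, 14, 20, 26
6, 6, 6
Second differences constant at 6.
26 + 6 = 32;  63 + 32 = 95
32 + 6 = 38;  95 + 38 = 133
38 + 6 = 44;  133 + 44 = 177
44 + 6 = 50;  177 + 50 = 227
50 + 6 = 56;  227 + 56 = 283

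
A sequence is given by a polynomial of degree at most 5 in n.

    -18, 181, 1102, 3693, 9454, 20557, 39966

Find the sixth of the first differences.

D1: 199, 921, 2591, 5761, 11103, 19409
D2: 722, 1670, 3170, 5342, 8306
D3: 948, 1500, 2172, 2964
D4: 552, 672, 792
D5: 120, 120

19409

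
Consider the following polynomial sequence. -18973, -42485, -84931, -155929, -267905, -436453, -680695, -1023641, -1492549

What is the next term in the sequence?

D1: -23512, -42446, -70998, -111976, -168548, -244242, -342946, -468908
D2: -18934, -28552, -40978, -56572, -75694, -98704, -125962
D3: -9618, -12426, -15594, -19122, -23010, -27258
D4: -2808, -3168, -3528, -3888, -4248
D5: -360, -360, -360, -360
Constant fifth difference = -360, so extend:
-4248 − 360 = -4608;  -27258 − 4608 = -31866;  -125962 − 31866 = -157828;  -468908 − 157828 = -626736;  -1492549 − 626736 = -2119285

-2119285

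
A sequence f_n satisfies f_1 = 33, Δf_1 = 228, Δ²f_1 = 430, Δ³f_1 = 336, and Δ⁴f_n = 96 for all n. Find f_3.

919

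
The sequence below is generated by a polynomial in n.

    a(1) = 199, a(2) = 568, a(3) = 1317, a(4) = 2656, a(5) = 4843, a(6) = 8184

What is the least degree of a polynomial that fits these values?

369, 749, 1339, 2187, 3341
380, 590, 848, 1154
210, 258, 306
48, 48
The fourth differences are constant, so the polynomial has degree 4.

4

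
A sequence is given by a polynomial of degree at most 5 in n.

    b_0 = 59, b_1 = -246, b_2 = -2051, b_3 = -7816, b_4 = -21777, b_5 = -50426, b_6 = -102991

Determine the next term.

-191916

First differences: -305  -1805  -5765  -13961  -28649  -52565
Second differences: -1500  -3960  -8196  -14688  -23916
Third differences: -2460  -4236  -6492  -9228
Fourth differences: -1776  -2256  -2736
Fifth differences: -480  -480
Fifth differences constant at -480.
-2736 − 480 = -3216;  -9228 − 3216 = -12444;  -23916 − 12444 = -36360;  -52565 − 36360 = -88925;  -102991 − 88925 = -191916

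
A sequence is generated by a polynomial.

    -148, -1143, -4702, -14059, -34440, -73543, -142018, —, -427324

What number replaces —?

-253947

Using the first 7 terms:
First differences: -995, -3559, -9357, -20381, -39103, -68475
Second differences: -2564, -5798, -11024, -18722, -29372
Third differences: -3234, -5226, -7698, -10650
Fourth differences: -1992, -2472, -2952
Fifth differences: -480, -480
Constant fifth difference = -480.
Extend forward: -2952 − 480 = -3432;  -10650 − 3432 = -14082;  -29372 − 14082 = -43454;  -68475 − 43454 = -111929;  -142018 − 111929 = -253947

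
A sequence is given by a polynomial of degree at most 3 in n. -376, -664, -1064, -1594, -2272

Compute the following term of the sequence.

-288, -400, -530, -678
-112, -130, -148
-18, -18
Constant third difference = -18, so extend:
-148 − 18 = -166;  -678 − 166 = -844;  -2272 − 844 = -3116

-3116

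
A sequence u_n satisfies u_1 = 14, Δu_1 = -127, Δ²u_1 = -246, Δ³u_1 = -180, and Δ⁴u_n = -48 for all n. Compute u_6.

-5121

Build the table forward from the leading diagonal:
Fourth differences: -48  -48  -48  -48  -48  -48
Third differences: -180  -228  -276  -324  -372  -420
Second differences: -246  -426  -654  -930  -1254  -1626
First differences: -127  -373  -799  -1453  -2383  -3637
u: 14  -113  -486  -1285  -2738  -5121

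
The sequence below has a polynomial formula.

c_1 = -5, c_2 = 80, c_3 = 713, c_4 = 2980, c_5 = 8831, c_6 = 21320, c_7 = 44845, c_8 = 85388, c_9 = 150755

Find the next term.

250816

First differences: 85 , 633 , 2267 , 5851 , 12489 , 23525 , 40543 , 65367
Second differences: 548 , 1634 , 3584 , 6638 , 11036 , 17018 , 24824
Third differences: 1086 , 1950 , 3054 , 4398 , 5982 , 7806
Fourth differences: 864 , 1104 , 1344 , 1584 , 1824
Fifth differences: 240 , 240 , 240 , 240
The fifth differences are constant (240).
1824 + 240 = 2064;  7806 + 2064 = 9870;  24824 + 9870 = 34694;  65367 + 34694 = 100061;  150755 + 100061 = 250816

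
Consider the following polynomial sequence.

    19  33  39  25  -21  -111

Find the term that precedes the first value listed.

Δ: 14  6  -14  -46  -90
Δ²: -8  -20  -32  -44
Δ³: -12  -12  -12
The third differences are constant at -12.
Work back: -8 + 12 = 4;  14 − 4 = 10;  19 − 10 = 9

9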